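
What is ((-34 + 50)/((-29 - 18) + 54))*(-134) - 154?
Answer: -3222/7 ≈ -460.29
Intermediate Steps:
((-34 + 50)/((-29 - 18) + 54))*(-134) - 154 = (16/(-47 + 54))*(-134) - 154 = (16/7)*(-134) - 154 = -2144/7 - 154 = -3222/7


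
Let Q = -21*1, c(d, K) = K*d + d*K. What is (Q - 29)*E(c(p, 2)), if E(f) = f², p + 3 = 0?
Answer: -7200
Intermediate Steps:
p = -3 (p = -3 + 0 = -3)
c(d, K) = 2*K*d (c(d, K) = K*d + K*d = 2*K*d)
Q = -21
(Q - 29)*E(c(p, 2)) = (-21 - 29)*(2*2*(-3))² = -50*(-12)² = -50*144 = -7200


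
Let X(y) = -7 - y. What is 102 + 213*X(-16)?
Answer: 2019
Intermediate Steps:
102 + 213*X(-16) = 102 + 213*(-7 - 1*(-16)) = 102 + 213*(-7 + 16) = 102 + 213*9 = 102 + 1917 = 2019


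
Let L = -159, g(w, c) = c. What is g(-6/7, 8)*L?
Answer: -1272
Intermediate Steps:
g(-6/7, 8)*L = 8*(-159) = -1272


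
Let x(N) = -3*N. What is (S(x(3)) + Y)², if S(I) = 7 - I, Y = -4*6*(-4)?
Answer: 12544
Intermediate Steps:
Y = 96 (Y = -24*(-4) = 96)
(S(x(3)) + Y)² = ((7 - (-3)*3) + 96)² = ((7 - 1*(-9)) + 96)² = ((7 + 9) + 96)² = (16 + 96)² = 112² = 12544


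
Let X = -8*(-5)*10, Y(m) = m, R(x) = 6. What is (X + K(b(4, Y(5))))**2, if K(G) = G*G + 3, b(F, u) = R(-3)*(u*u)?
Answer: 524547409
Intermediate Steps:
b(F, u) = 6*u**2 (b(F, u) = 6*(u*u) = 6*u**2)
K(G) = 3 + G**2 (K(G) = G**2 + 3 = 3 + G**2)
X = 400 (X = 40*10 = 400)
(X + K(b(4, Y(5))))**2 = (400 + (3 + (6*5**2)**2))**2 = (400 + (3 + (6*25)**2))**2 = (400 + (3 + 150**2))**2 = (400 + (3 + 22500))**2 = (400 + 22503)**2 = 22903**2 = 524547409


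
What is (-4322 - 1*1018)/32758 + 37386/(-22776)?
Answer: -112192869/62174684 ≈ -1.8045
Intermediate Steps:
(-4322 - 1*1018)/32758 + 37386/(-22776) = (-4322 - 1018)*(1/32758) + 37386*(-1/22776) = -5340*1/32758 - 6231/3796 = -2670/16379 - 6231/3796 = -112192869/62174684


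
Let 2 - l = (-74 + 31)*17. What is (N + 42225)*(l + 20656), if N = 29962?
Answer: 1544007743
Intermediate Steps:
l = 733 (l = 2 - (-74 + 31)*17 = 2 - (-43)*17 = 2 - 1*(-731) = 2 + 731 = 733)
(N + 42225)*(l + 20656) = (29962 + 42225)*(733 + 20656) = 72187*21389 = 1544007743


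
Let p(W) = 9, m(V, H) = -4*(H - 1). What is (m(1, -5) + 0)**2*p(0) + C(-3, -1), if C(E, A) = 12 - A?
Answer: 5197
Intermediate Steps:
m(V, H) = 4 - 4*H (m(V, H) = -4*(-1 + H) = 4 - 4*H)
(m(1, -5) + 0)**2*p(0) + C(-3, -1) = ((4 - 4*(-5)) + 0)**2*9 + (12 - 1*(-1)) = ((4 + 20) + 0)**2*9 + (12 + 1) = (24 + 0)**2*9 + 13 = 24**2*9 + 13 = 576*9 + 13 = 5184 + 13 = 5197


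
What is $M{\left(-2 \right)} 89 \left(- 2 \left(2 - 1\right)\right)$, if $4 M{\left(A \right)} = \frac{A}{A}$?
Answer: $- \frac{89}{2} \approx -44.5$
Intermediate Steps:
$M{\left(A \right)} = \frac{1}{4}$ ($M{\left(A \right)} = \frac{A \frac{1}{A}}{4} = \frac{1}{4} \cdot 1 = \frac{1}{4}$)
$M{\left(-2 \right)} 89 \left(- 2 \left(2 - 1\right)\right) = \frac{1}{4} \cdot 89 \left(- 2 \left(2 - 1\right)\right) = \frac{89 \left(\left(-2\right) 1\right)}{4} = \frac{89}{4} \left(-2\right) = - \frac{89}{2}$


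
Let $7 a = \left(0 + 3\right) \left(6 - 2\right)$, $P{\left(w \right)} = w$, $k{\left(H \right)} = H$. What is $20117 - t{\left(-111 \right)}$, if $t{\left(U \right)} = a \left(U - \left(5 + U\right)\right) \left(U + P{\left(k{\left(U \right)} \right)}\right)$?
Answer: $\frac{127499}{7} \approx 18214.0$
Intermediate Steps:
$a = \frac{12}{7}$ ($a = \frac{\left(0 + 3\right) \left(6 - 2\right)}{7} = \frac{3 \cdot 4}{7} = \frac{1}{7} \cdot 12 = \frac{12}{7} \approx 1.7143$)
$t{\left(U \right)} = - \frac{120 U}{7}$ ($t{\left(U \right)} = \frac{12 \left(U - \left(5 + U\right)\right) \left(U + U\right)}{7} = \frac{12 \left(- 5 \cdot 2 U\right)}{7} = \frac{12 \left(- 10 U\right)}{7} = - \frac{120 U}{7}$)
$20117 - t{\left(-111 \right)} = 20117 - \left(- \frac{120}{7}\right) \left(-111\right) = 20117 - \frac{13320}{7} = \frac{127499}{7}$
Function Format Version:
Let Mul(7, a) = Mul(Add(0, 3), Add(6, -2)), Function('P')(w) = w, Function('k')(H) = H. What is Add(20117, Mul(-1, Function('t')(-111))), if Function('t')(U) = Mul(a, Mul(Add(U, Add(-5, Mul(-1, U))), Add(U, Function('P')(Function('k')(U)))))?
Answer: Rational(127499, 7) ≈ 18214.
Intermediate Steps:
a = Rational(12, 7) (a = Mul(Rational(1, 7), Mul(Add(0, 3), Add(6, -2))) = Mul(Rational(1, 7), Mul(3, 4)) = Mul(Rational(1, 7), 12) = Rational(12, 7) ≈ 1.7143)
Function('t')(U) = Mul(Rational(-120, 7), U) (Function('t')(U) = Mul(Rational(12, 7), Mul(Add(U, Add(-5, Mul(-1, U))), Add(U, U))) = Mul(Rational(12, 7), Mul(-5, Mul(2, U))) = Mul(Rational(12, 7), Mul(-10, U)) = Mul(Rational(-120, 7), U))
Add(20117, Mul(-1, Function('t')(-111))) = Add(20117, Mul(-1, Mul(Rational(-120, 7), -111))) = Add(20117, Mul(-1, Rational(13320, 7))) = Add(20117, Rational(-13320, 7)) = Rational(127499, 7)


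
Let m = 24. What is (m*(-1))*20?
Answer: -480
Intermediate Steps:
(m*(-1))*20 = (24*(-1))*20 = -24*20 = -480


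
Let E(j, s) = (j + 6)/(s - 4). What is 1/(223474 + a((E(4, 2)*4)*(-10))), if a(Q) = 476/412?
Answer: 103/23017941 ≈ 4.4748e-6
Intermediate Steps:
E(j, s) = (6 + j)/(-4 + s)
a(Q) = 119/103 (a(Q) = 476*(1/412) = 119/103)
1/(223474 + a((E(4, 2)*4)*(-10))) = 1/(223474 + 119/103) = 1/(23017941/103) = 103/23017941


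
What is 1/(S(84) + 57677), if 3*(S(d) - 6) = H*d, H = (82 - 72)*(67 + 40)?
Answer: 1/87643 ≈ 1.1410e-5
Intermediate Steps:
H = 1070 (H = 10*107 = 1070)
S(d) = 6 + 1070*d/3 (S(d) = 6 + (1070*d)/3 = 6 + 1070*d/3)
1/(S(84) + 57677) = 1/((6 + (1070/3)*84) + 57677) = 1/((6 + 29960) + 57677) = 1/(29966 + 57677) = 1/87643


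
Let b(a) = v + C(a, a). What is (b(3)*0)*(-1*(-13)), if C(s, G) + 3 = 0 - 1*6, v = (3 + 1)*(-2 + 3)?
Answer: 0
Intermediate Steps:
v = 4 (v = 4*1 = 4)
C(s, G) = -9 (C(s, G) = -3 + (0 - 1*6) = -3 + (0 - 6) = -3 - 6 = -9)
b(a) = -5 (b(a) = 4 - 9 = -5)
(b(3)*0)*(-1*(-13)) = (-5*0)*(-1*(-13)) = 0*13 = 0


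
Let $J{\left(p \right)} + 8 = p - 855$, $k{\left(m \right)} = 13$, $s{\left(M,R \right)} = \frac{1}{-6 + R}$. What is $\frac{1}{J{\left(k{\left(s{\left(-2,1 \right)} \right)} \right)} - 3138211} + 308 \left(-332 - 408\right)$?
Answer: $- \frac{715454783121}{3139061} \approx -2.2792 \cdot 10^{5}$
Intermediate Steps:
$J{\left(p \right)} = -863 + p$ ($J{\left(p \right)} = -8 + \left(p - 855\right) = -8 + \left(-855 + p\right) = -863 + p$)
$\frac{1}{J{\left(k{\left(s{\left(-2,1 \right)} \right)} \right)} - 3138211} + 308 \left(-332 - 408\right) = \frac{1}{\left(-863 + 13\right) - 3138211} + 308 \left(-332 - 408\right) = \frac{1}{-850 - 3138211} + 308 \left(-740\right) = \frac{1}{-3139061} - 227920 = - \frac{1}{3139061} - 227920 = - \frac{715454783121}{3139061}$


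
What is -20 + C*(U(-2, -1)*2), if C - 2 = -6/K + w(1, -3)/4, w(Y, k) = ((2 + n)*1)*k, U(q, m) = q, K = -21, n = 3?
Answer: -99/7 ≈ -14.143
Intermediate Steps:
w(Y, k) = 5*k (w(Y, k) = ((2 + 3)*1)*k = (5*1)*k = 5*k)
C = -41/28 (C = 2 + (-6/(-21) + (5*(-3))/4) = 2 + (-6*(-1/21) - 15*¼) = 2 + (2/7 - 15/4) = 2 - 97/28 = -41/28 ≈ -1.4643)
-20 + C*(U(-2, -1)*2) = -20 - (-41)*2/14 = -20 - 41/28*(-4) = -20 + 41/7 = -99/7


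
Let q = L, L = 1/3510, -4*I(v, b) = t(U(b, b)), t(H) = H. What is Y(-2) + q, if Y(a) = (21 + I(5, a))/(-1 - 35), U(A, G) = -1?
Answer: -16567/28080 ≈ -0.58999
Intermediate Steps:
I(v, b) = 1/4 (I(v, b) = -1/4*(-1) = 1/4)
L = 1/3510 ≈ 0.00028490
q = 1/3510 ≈ 0.00028490
Y(a) = -85/144 (Y(a) = (21 + 1/4)/(-1 - 35) = (85/4)/(-36) = (85/4)*(-1/36) = -85/144)
Y(-2) + q = -85/144 + 1/3510 = -16567/28080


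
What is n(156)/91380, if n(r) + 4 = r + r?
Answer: 77/22845 ≈ 0.0033705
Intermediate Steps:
n(r) = -4 + 2*r (n(r) = -4 + (r + r) = -4 + 2*r)
n(156)/91380 = (-4 + 2*156)/91380 = (-4 + 312)*(1/91380) = 308*(1/91380) = 77/22845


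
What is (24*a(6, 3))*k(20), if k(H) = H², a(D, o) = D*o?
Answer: 172800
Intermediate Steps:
(24*a(6, 3))*k(20) = (24*(6*3))*20² = (24*18)*400 = 432*400 = 172800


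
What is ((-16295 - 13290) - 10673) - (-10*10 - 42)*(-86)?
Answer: -52470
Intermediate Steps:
((-16295 - 13290) - 10673) - (-10*10 - 42)*(-86) = (-29585 - 10673) - (-100 - 42)*(-86) = -40258 - (-142)*(-86) = -40258 - 1*12212 = -40258 - 12212 = -52470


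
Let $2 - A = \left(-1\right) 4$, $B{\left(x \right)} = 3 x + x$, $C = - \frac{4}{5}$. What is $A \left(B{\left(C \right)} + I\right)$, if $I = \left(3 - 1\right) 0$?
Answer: $- \frac{96}{5} \approx -19.2$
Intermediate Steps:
$C = - \frac{4}{5}$ ($C = \left(-4\right) \frac{1}{5} = - \frac{4}{5} \approx -0.8$)
$I = 0$ ($I = 2 \cdot 0 = 0$)
$B{\left(x \right)} = 4 x$
$A = 6$ ($A = 2 - \left(-1\right) 4 = 2 - -4 = 2 + 4 = 6$)
$A \left(B{\left(C \right)} + I\right) = 6 \left(4 \left(- \frac{4}{5}\right) + 0\right) = 6 \left(- \frac{16}{5} + 0\right) = 6 \left(- \frac{16}{5}\right) = - \frac{96}{5}$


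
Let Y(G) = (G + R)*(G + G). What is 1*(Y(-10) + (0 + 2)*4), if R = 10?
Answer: 8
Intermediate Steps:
Y(G) = 2*G*(10 + G) (Y(G) = (G + 10)*(G + G) = (10 + G)*(2*G) = 2*G*(10 + G))
1*(Y(-10) + (0 + 2)*4) = 1*(2*(-10)*(10 - 10) + (0 + 2)*4) = 1*(2*(-10)*0 + 2*4) = 1*(0 + 8) = 1*8 = 8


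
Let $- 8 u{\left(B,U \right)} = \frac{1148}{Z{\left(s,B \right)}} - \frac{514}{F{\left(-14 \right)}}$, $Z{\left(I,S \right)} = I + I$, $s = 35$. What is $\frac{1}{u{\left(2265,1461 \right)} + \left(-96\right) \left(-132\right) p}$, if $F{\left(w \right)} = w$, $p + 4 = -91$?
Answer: $- \frac{280}{337077059} \approx -8.3067 \cdot 10^{-7}$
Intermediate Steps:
$p = -95$ ($p = -4 - 91 = -95$)
$Z{\left(I,S \right)} = 2 I$
$u{\left(B,U \right)} = - \frac{1859}{280}$ ($u{\left(B,U \right)} = - \frac{\frac{1148}{2 \cdot 35} - \frac{514}{-14}}{8} = - \frac{\frac{1148}{70} - - \frac{257}{7}}{8} = - \frac{1148 \cdot \frac{1}{70} + \frac{257}{7}}{8} = - \frac{\frac{82}{5} + \frac{257}{7}}{8} = \left(- \frac{1}{8}\right) \frac{1859}{35} = - \frac{1859}{280}$)
$\frac{1}{u{\left(2265,1461 \right)} + \left(-96\right) \left(-132\right) p} = \frac{1}{- \frac{1859}{280} + \left(-96\right) \left(-132\right) \left(-95\right)} = \frac{1}{- \frac{1859}{280} + 12672 \left(-95\right)} = \frac{1}{- \frac{1859}{280} - 1203840} = \frac{1}{- \frac{337077059}{280}} = - \frac{280}{337077059}$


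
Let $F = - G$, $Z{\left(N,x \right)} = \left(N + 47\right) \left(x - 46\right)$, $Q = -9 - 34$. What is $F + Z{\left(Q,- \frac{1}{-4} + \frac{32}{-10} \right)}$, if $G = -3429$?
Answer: $\frac{16166}{5} \approx 3233.2$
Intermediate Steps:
$Q = -43$ ($Q = -9 - 34 = -43$)
$Z{\left(N,x \right)} = \left(-46 + x\right) \left(47 + N\right)$ ($Z{\left(N,x \right)} = \left(47 + N\right) \left(-46 + x\right) = \left(-46 + x\right) \left(47 + N\right)$)
$F = 3429$ ($F = \left(-1\right) \left(-3429\right) = 3429$)
$F + Z{\left(Q,- \frac{1}{-4} + \frac{32}{-10} \right)} = 3429 - \left(184 - 4 \left(- \frac{1}{-4} + \frac{32}{-10}\right)\right) = 3429 + \left(-2162 + 1978 + 47 \left(\left(-1\right) \left(- \frac{1}{4}\right) + 32 \left(- \frac{1}{10}\right)\right) - 43 \left(\left(-1\right) \left(- \frac{1}{4}\right) + 32 \left(- \frac{1}{10}\right)\right)\right) = 3429 + \left(-2162 + 1978 + 47 \left(\frac{1}{4} - \frac{16}{5}\right) - 43 \left(\frac{1}{4} - \frac{16}{5}\right)\right) = 3429 + \left(-2162 + 1978 + 47 \left(- \frac{59}{20}\right) - - \frac{2537}{20}\right) = 3429 + \left(-2162 + 1978 - \frac{2773}{20} + \frac{2537}{20}\right) = 3429 - \frac{979}{5} = \frac{16166}{5}$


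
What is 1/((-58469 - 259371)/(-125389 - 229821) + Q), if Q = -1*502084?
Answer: -35521/17834493980 ≈ -1.9917e-6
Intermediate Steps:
Q = -502084
1/((-58469 - 259371)/(-125389 - 229821) + Q) = 1/((-58469 - 259371)/(-125389 - 229821) - 502084) = 1/(-317840/(-355210) - 502084) = 1/(-317840*(-1/355210) - 502084) = 1/(31784/35521 - 502084) = 1/(-17834493980/35521) = -35521/17834493980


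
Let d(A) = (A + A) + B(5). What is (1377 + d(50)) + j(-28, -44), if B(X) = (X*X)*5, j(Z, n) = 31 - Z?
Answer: 1661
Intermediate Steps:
B(X) = 5*X**2 (B(X) = X**2*5 = 5*X**2)
d(A) = 125 + 2*A (d(A) = (A + A) + 5*5**2 = 2*A + 5*25 = 2*A + 125 = 125 + 2*A)
(1377 + d(50)) + j(-28, -44) = (1377 + (125 + 2*50)) + (31 - 1*(-28)) = (1377 + (125 + 100)) + (31 + 28) = (1377 + 225) + 59 = 1602 + 59 = 1661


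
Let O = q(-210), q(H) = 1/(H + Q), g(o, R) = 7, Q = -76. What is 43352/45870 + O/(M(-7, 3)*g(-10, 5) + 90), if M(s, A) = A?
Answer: 6950539/7354490 ≈ 0.94507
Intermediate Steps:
q(H) = 1/(-76 + H) (q(H) = 1/(H - 76) = 1/(-76 + H))
O = -1/286 (O = 1/(-76 - 210) = 1/(-286) = -1/286 ≈ -0.0034965)
43352/45870 + O/(M(-7, 3)*g(-10, 5) + 90) = 43352/45870 - 1/(286*(3*7 + 90)) = 43352*(1/45870) - 1/(286*(21 + 90)) = 21676/22935 - 1/286/111 = 21676/22935 - 1/286*1/111 = 21676/22935 - 1/31746 = 6950539/7354490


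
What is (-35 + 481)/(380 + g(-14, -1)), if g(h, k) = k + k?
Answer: 223/189 ≈ 1.1799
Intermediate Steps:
g(h, k) = 2*k
(-35 + 481)/(380 + g(-14, -1)) = (-35 + 481)/(380 + 2*(-1)) = 446/(380 - 2) = 446/378 = 446*(1/378) = 223/189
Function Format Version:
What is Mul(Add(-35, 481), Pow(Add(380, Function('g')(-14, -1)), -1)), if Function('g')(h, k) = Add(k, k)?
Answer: Rational(223, 189) ≈ 1.1799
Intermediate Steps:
Function('g')(h, k) = Mul(2, k)
Mul(Add(-35, 481), Pow(Add(380, Function('g')(-14, -1)), -1)) = Mul(Add(-35, 481), Pow(Add(380, Mul(2, -1)), -1)) = Mul(446, Pow(Add(380, -2), -1)) = Mul(446, Pow(378, -1)) = Mul(446, Rational(1, 378)) = Rational(223, 189)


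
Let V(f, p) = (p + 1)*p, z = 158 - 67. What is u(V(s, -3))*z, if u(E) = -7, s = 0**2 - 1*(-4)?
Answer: -637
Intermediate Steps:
s = 4 (s = 0 + 4 = 4)
z = 91
V(f, p) = p*(1 + p) (V(f, p) = (1 + p)*p = p*(1 + p))
u(V(s, -3))*z = -7*91 = -637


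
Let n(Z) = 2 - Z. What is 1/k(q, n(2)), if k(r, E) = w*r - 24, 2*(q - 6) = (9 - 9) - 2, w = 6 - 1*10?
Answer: -1/44 ≈ -0.022727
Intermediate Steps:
w = -4 (w = 6 - 10 = -4)
q = 5 (q = 6 + ((9 - 9) - 2)/2 = 6 + (0 - 2)/2 = 6 + (½)*(-2) = 6 - 1 = 5)
k(r, E) = -24 - 4*r (k(r, E) = -4*r - 24 = -24 - 4*r)
1/k(q, n(2)) = 1/(-24 - 4*5) = 1/(-24 - 20) = 1/(-44) = -1/44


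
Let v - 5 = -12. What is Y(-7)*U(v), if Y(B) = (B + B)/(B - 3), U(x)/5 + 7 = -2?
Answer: -63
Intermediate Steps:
v = -7 (v = 5 - 12 = -7)
U(x) = -45 (U(x) = -35 + 5*(-2) = -35 - 10 = -45)
Y(B) = 2*B/(-3 + B) (Y(B) = (2*B)/(-3 + B) = 2*B/(-3 + B))
Y(-7)*U(v) = (2*(-7)/(-3 - 7))*(-45) = (2*(-7)/(-10))*(-45) = (2*(-7)*(-⅒))*(-45) = (7/5)*(-45) = -63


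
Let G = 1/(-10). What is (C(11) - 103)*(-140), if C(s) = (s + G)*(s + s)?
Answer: -19152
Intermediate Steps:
G = -⅒ ≈ -0.10000
C(s) = 2*s*(-⅒ + s) (C(s) = (s - ⅒)*(s + s) = (-⅒ + s)*(2*s) = 2*s*(-⅒ + s))
(C(11) - 103)*(-140) = ((⅕)*11*(-1 + 10*11) - 103)*(-140) = ((⅕)*11*(-1 + 110) - 103)*(-140) = ((⅕)*11*109 - 103)*(-140) = (1199/5 - 103)*(-140) = (684/5)*(-140) = -19152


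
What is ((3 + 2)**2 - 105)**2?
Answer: 6400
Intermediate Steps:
((3 + 2)**2 - 105)**2 = (5**2 - 105)**2 = (25 - 105)**2 = (-80)**2 = 6400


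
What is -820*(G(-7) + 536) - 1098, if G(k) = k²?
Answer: -480798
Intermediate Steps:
-820*(G(-7) + 536) - 1098 = -820*((-7)² + 536) - 1098 = -820*(49 + 536) - 1098 = -820*585 - 1098 = -479700 - 1098 = -480798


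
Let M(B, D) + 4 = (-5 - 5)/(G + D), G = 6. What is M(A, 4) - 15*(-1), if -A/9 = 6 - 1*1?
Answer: 10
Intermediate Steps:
A = -45 (A = -9*(6 - 1*1) = -9*(6 - 1) = -9*5 = -45)
M(B, D) = -4 - 10/(6 + D) (M(B, D) = -4 + (-5 - 5)/(6 + D) = -4 - 10/(6 + D))
M(A, 4) - 15*(-1) = 2*(-17 - 2*4)/(6 + 4) - 15*(-1) = 2*(-17 - 8)/10 + 15 = 2*(⅒)*(-25) + 15 = -5 + 15 = 10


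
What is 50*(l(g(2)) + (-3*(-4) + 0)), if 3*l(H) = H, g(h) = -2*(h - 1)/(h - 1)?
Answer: 1700/3 ≈ 566.67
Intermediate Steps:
g(h) = -2 (g(h) = -2*(-1 + h)/(-1 + h) = -2*1 = -2)
l(H) = H/3
50*(l(g(2)) + (-3*(-4) + 0)) = 50*((⅓)*(-2) + (-3*(-4) + 0)) = 50*(-⅔ + (12 + 0)) = 50*(-⅔ + 12) = 50*(34/3) = 1700/3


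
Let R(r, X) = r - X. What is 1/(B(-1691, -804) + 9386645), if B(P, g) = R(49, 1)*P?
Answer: 1/9305477 ≈ 1.0746e-7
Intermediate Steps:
B(P, g) = 48*P (B(P, g) = (49 - 1*1)*P = (49 - 1)*P = 48*P)
1/(B(-1691, -804) + 9386645) = 1/(48*(-1691) + 9386645) = 1/(-81168 + 9386645) = 1/9305477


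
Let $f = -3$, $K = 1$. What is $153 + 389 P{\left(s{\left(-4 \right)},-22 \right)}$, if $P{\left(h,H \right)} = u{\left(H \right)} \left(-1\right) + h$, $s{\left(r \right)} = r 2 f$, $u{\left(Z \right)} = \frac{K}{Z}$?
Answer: $\frac{209147}{22} \approx 9506.7$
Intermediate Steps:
$u{\left(Z \right)} = \frac{1}{Z}$ ($u{\left(Z \right)} = 1 \frac{1}{Z} = \frac{1}{Z}$)
$s{\left(r \right)} = - 6 r$ ($s{\left(r \right)} = r 2 \left(-3\right) = 2 r \left(-3\right) = - 6 r$)
$P{\left(h,H \right)} = h - \frac{1}{H}$ ($P{\left(h,H \right)} = \frac{1}{H} \left(-1\right) + h = - \frac{1}{H} + h = h - \frac{1}{H}$)
$153 + 389 P{\left(s{\left(-4 \right)},-22 \right)} = 153 + 389 \left(\left(-6\right) \left(-4\right) - \frac{1}{-22}\right) = 153 + 389 \left(24 - - \frac{1}{22}\right) = 153 + 389 \left(24 + \frac{1}{22}\right) = 153 + 389 \cdot \frac{529}{22} = 153 + \frac{205781}{22} = \frac{209147}{22}$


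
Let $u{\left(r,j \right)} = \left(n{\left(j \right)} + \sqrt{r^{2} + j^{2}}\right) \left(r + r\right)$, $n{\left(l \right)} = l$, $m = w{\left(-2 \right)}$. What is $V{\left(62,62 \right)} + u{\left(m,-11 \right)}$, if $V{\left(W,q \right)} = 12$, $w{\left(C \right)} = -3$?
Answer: $78 - 6 \sqrt{130} \approx 9.5895$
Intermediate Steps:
$m = -3$
$u{\left(r,j \right)} = 2 r \left(j + \sqrt{j^{2} + r^{2}}\right)$ ($u{\left(r,j \right)} = \left(j + \sqrt{r^{2} + j^{2}}\right) \left(r + r\right) = \left(j + \sqrt{j^{2} + r^{2}}\right) 2 r = 2 r \left(j + \sqrt{j^{2} + r^{2}}\right)$)
$V{\left(62,62 \right)} + u{\left(m,-11 \right)} = 12 + 2 \left(-3\right) \left(-11 + \sqrt{\left(-11\right)^{2} + \left(-3\right)^{2}}\right) = 12 + 2 \left(-3\right) \left(-11 + \sqrt{121 + 9}\right) = 12 + 2 \left(-3\right) \left(-11 + \sqrt{130}\right) = 12 + \left(66 - 6 \sqrt{130}\right) = 78 - 6 \sqrt{130}$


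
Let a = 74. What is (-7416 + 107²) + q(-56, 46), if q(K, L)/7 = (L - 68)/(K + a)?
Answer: 36220/9 ≈ 4024.4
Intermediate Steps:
q(K, L) = 7*(-68 + L)/(74 + K) (q(K, L) = 7*((L - 68)/(K + 74)) = 7*((-68 + L)/(74 + K)) = 7*(-68 + L)/(74 + K))
(-7416 + 107²) + q(-56, 46) = (-7416 + 107²) + 7*(-68 + 46)/(74 - 56) = (-7416 + 11449) + 7*(-22)/18 = 4033 + 7*(1/18)*(-22) = 4033 - 77/9 = 36220/9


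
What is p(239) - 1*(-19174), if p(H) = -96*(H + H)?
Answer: -26714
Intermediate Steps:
p(H) = -192*H
p(239) - 1*(-19174) = -192*239 - 1*(-19174) = -45888 + 19174 = -26714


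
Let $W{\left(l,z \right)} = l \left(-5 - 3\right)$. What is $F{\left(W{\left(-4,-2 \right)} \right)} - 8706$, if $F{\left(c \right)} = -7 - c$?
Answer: $-8745$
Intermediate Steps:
$W{\left(l,z \right)} = - 8 l$ ($W{\left(l,z \right)} = l \left(-8\right) = - 8 l$)
$F{\left(W{\left(-4,-2 \right)} \right)} - 8706 = \left(-7 - \left(-8\right) \left(-4\right)\right) - 8706 = \left(-7 - 32\right) - 8706 = -39 - 8706 = -8745$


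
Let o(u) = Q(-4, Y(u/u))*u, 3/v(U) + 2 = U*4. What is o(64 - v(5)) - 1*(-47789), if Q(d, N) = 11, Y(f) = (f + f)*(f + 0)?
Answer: 290947/6 ≈ 48491.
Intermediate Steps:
Y(f) = 2*f² (Y(f) = (2*f)*f = 2*f²)
v(U) = 3/(-2 + 4*U) (v(U) = 3/(-2 + U*4) = 3/(-2 + 4*U))
o(u) = 11*u
o(64 - v(5)) - 1*(-47789) = 11*(64 - 3/(2*(-1 + 2*5))) - 1*(-47789) = 11*(64 - 3/(2*(-1 + 10))) + 47789 = 11*(64 - 3/(2*9)) + 47789 = 11*(64 - 1*⅙) + 47789 = 11*(64 - ⅙) + 47789 = 11*(383/6) + 47789 = 4213/6 + 47789 = 290947/6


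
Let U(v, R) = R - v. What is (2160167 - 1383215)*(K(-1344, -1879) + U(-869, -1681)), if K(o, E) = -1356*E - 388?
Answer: 1978682305248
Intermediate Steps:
K(o, E) = -388 - 1356*E
(2160167 - 1383215)*(K(-1344, -1879) + U(-869, -1681)) = (2160167 - 1383215)*((-388 - 1356*(-1879)) + (-1681 - 1*(-869))) = 776952*((-388 + 2547924) + (-1681 + 869)) = 776952*(2547536 - 812) = 776952*2546724 = 1978682305248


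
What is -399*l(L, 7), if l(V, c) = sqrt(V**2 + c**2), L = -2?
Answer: -399*sqrt(53) ≈ -2904.8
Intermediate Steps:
-399*l(L, 7) = -399*sqrt((-2)**2 + 7**2) = -399*sqrt(4 + 49) = -399*sqrt(53)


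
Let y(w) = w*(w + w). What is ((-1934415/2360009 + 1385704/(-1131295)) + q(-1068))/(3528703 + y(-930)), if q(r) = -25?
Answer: -72205327470136/14039500377531962465 ≈ -5.1430e-6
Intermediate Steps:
y(w) = 2*w**2 (y(w) = w*(2*w) = 2*w**2)
((-1934415/2360009 + 1385704/(-1131295)) + q(-1068))/(3528703 + y(-930)) = ((-1934415/2360009 + 1385704/(-1131295)) - 25)/(3528703 + 2*(-930)**2) = ((-1934415*1/2360009 + 1385704*(-1/1131295)) - 25)/(3528703 + 2*864900) = ((-1934415/2360009 - 1385704/1131295) - 25)/(3528703 + 1729800) = (-5458667928761/2669866381655 - 25)/5258503 = -72205327470136/2669866381655*1/5258503 = -72205327470136/14039500377531962465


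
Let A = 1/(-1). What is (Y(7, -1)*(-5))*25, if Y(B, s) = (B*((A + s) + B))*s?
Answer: 4375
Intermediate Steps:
A = -1
Y(B, s) = B*s*(-1 + B + s) (Y(B, s) = (B*((-1 + s) + B))*s = (B*(-1 + B + s))*s = B*s*(-1 + B + s))
(Y(7, -1)*(-5))*25 = ((7*(-1)*(-1 + 7 - 1))*(-5))*25 = ((7*(-1)*5)*(-5))*25 = -35*(-5)*25 = 175*25 = 4375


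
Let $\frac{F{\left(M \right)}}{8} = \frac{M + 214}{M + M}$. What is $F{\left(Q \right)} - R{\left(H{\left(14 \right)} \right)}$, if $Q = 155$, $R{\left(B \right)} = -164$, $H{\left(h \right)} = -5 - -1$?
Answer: $\frac{26896}{155} \approx 173.52$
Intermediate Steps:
$H{\left(h \right)} = -4$ ($H{\left(h \right)} = -5 + 1 = -4$)
$F{\left(M \right)} = \frac{4 \left(214 + M\right)}{M}$ ($F{\left(M \right)} = 8 \frac{M + 214}{M + M} = 8 \frac{214 + M}{2 M} = \frac{4 \left(214 + M\right)}{M}$)
$F{\left(Q \right)} - R{\left(H{\left(14 \right)} \right)} = \left(4 + \frac{856}{155}\right) - -164 = \left(4 + 856 \cdot \frac{1}{155}\right) + 164 = \left(4 + \frac{856}{155}\right) + 164 = \frac{1476}{155} + 164 = \frac{26896}{155}$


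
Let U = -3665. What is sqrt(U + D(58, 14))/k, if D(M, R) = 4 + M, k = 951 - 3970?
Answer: -I*sqrt(3603)/3019 ≈ -0.019882*I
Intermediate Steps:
k = -3019
sqrt(U + D(58, 14))/k = sqrt(-3665 + (4 + 58))/(-3019) = sqrt(-3665 + 62)*(-1/3019) = sqrt(-3603)*(-1/3019) = (I*sqrt(3603))*(-1/3019) = -I*sqrt(3603)/3019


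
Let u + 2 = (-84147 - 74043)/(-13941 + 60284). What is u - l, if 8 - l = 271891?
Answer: 12599622993/46343 ≈ 2.7188e+5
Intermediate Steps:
l = -271883 (l = 8 - 1*271891 = 8 - 271891 = -271883)
u = -250876/46343 (u = -2 + (-84147 - 74043)/(-13941 + 60284) = -2 - 158190/46343 = -250876/46343 ≈ -5.4135)
u - l = -250876/46343 - 1*(-271883) = -250876/46343 + 271883 = 12599622993/46343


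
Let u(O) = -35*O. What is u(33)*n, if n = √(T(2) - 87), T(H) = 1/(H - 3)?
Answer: -2310*I*√22 ≈ -10835.0*I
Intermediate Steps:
T(H) = 1/(-3 + H)
n = 2*I*√22 (n = √(1/(-3 + 2) - 87) = √(1/(-1) - 87) = √(-1 - 87) = √(-88) = 2*I*√22 ≈ 9.3808*I)
u(33)*n = (-35*33)*(2*I*√22) = -2310*I*√22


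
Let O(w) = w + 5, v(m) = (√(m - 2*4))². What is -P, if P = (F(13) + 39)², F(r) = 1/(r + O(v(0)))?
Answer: -152881/100 ≈ -1528.8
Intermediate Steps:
v(m) = -8 + m (v(m) = (√(m - 8))² = (√(-8 + m))² = -8 + m)
O(w) = 5 + w
F(r) = 1/(-3 + r) (F(r) = 1/(r + (5 + (-8 + 0))) = 1/(r + (5 - 8)) = 1/(r - 3) = 1/(-3 + r))
P = 152881/100 (P = (1/(-3 + 13) + 39)² = (1/10 + 39)² = (⅒ + 39)² = (391/10)² = 152881/100 ≈ 1528.8)
-P = -1*152881/100 = -152881/100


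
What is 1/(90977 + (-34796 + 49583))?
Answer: 1/105764 ≈ 9.4550e-6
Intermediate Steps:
1/(90977 + (-34796 + 49583)) = 1/(90977 + 14787) = 1/105764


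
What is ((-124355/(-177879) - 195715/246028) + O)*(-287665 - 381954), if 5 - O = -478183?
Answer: -14013143497388471789309/43763214612 ≈ -3.2020e+11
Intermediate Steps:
O = 478188 (O = 5 - 1*(-478183) = 5 + 478183 = 478188)
((-124355/(-177879) - 195715/246028) + O)*(-287665 - 381954) = ((-124355/(-177879) - 195715/246028) + 478188)*(-287665 - 381954) = ((-124355*(-1/177879) - 195715*1/246028) + 478188)*(-669619) = ((124355/177879 - 195715/246028) + 478188)*(-669619) = (-4218776545/43763214612 + 478188)*(-669619) = (20927039850106511/43763214612)*(-669619) = -14013143497388471789309/43763214612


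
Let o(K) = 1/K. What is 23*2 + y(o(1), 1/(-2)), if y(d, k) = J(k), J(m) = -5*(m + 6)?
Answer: 37/2 ≈ 18.500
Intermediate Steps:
J(m) = -30 - 5*m (J(m) = -5*(6 + m) = -30 - 5*m)
y(d, k) = -30 - 5*k
23*2 + y(o(1), 1/(-2)) = 23*2 + (-30 - 5/(-2)) = 46 + (-30 - 5*(-1)/2) = 46 + (-30 - 5*(-½)) = 46 + (-30 + 5/2) = 46 - 55/2 = 37/2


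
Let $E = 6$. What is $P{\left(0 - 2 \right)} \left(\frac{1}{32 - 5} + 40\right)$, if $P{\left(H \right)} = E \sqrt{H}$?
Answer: $\frac{2162 i \sqrt{2}}{9} \approx 339.73 i$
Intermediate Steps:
$P{\left(H \right)} = 6 \sqrt{H}$
$P{\left(0 - 2 \right)} \left(\frac{1}{32 - 5} + 40\right) = 6 \sqrt{0 - 2} \left(\frac{1}{32 - 5} + 40\right) = 6 \sqrt{0 - 2} \left(\frac{1}{27} + 40\right) = 6 \sqrt{-2} \left(\frac{1}{27} + 40\right) = 6 i \sqrt{2} \cdot \frac{1081}{27} = \frac{2162 i \sqrt{2}}{9}$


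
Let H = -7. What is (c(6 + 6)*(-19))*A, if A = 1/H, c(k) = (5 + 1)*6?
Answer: 684/7 ≈ 97.714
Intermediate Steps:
c(k) = 36 (c(k) = 6*6 = 36)
A = -1/7 (A = 1/(-7) = -1/7 ≈ -0.14286)
(c(6 + 6)*(-19))*A = (36*(-19))*(-1/7) = -684*(-1/7) = 684/7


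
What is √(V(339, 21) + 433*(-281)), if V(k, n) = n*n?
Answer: 4*I*√7577 ≈ 348.18*I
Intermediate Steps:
V(k, n) = n²
√(V(339, 21) + 433*(-281)) = √(21² + 433*(-281)) = √(441 - 121673) = √(-121232) = 4*I*√7577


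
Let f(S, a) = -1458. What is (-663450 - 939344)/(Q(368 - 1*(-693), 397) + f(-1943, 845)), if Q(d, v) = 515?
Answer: 1602794/943 ≈ 1699.7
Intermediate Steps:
(-663450 - 939344)/(Q(368 - 1*(-693), 397) + f(-1943, 845)) = (-663450 - 939344)/(515 - 1458) = -1602794/(-943) = -1602794*(-1/943) = 1602794/943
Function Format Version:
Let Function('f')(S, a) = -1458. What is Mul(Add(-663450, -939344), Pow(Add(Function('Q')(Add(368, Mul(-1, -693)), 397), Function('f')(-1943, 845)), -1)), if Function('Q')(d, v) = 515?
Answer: Rational(1602794, 943) ≈ 1699.7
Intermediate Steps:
Mul(Add(-663450, -939344), Pow(Add(Function('Q')(Add(368, Mul(-1, -693)), 397), Function('f')(-1943, 845)), -1)) = Mul(Add(-663450, -939344), Pow(Add(515, -1458), -1)) = Mul(-1602794, Pow(-943, -1)) = Mul(-1602794, Rational(-1, 943)) = Rational(1602794, 943)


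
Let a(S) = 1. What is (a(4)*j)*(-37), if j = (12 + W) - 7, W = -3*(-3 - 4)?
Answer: -962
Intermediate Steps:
W = 21 (W = -3*(-7) = 21)
j = 26 (j = (12 + 21) - 7 = 33 - 7 = 26)
(a(4)*j)*(-37) = (1*26)*(-37) = 26*(-37) = -962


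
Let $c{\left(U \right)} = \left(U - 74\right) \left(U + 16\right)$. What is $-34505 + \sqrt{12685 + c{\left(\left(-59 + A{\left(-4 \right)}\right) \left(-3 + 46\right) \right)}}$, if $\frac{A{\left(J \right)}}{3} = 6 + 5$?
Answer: $-34505 + \sqrt{1326269} \approx -33353.0$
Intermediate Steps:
$A{\left(J \right)} = 33$ ($A{\left(J \right)} = 3 \left(6 + 5\right) = 3 \cdot 11 = 33$)
$c{\left(U \right)} = \left(-74 + U\right) \left(16 + U\right)$
$-34505 + \sqrt{12685 + c{\left(\left(-59 + A{\left(-4 \right)}\right) \left(-3 + 46\right) \right)}} = -34505 + \sqrt{12685 - \left(1184 - \left(-59 + 33\right)^{2} \left(-3 + 46\right)^{2} + 58 \left(-59 + 33\right) \left(-3 + 46\right)\right)} = -34505 + \sqrt{12685 - \left(1184 - 1249924 + 58 \left(-26\right) 43\right)} = -34505 + \sqrt{12685 - \left(-63660 - 1249924\right)} = -34505 + \sqrt{12685 + \left(-1184 + 1249924 + 64844\right)} = -34505 + \sqrt{12685 + 1313584} = -34505 + \sqrt{1326269}$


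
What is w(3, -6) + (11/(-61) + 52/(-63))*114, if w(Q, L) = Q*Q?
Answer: -135341/1281 ≈ -105.65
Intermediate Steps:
w(Q, L) = Q**2
w(3, -6) + (11/(-61) + 52/(-63))*114 = 3**2 + (11/(-61) + 52/(-63))*114 = 9 + (11*(-1/61) + 52*(-1/63))*114 = 9 + (-11/61 - 52/63)*114 = 9 - 3865/3843*114 = 9 - 146870/1281 = -135341/1281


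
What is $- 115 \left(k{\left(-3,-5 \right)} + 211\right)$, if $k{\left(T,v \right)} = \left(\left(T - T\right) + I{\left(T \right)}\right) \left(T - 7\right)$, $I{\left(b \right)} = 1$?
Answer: $-23115$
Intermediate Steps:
$k{\left(T,v \right)} = -7 + T$ ($k{\left(T,v \right)} = \left(\left(T - T\right) + 1\right) \left(T - 7\right) = \left(0 + 1\right) \left(-7 + T\right) = 1 \left(-7 + T\right) = -7 + T$)
$- 115 \left(k{\left(-3,-5 \right)} + 211\right) = - 115 \left(\left(-7 - 3\right) + 211\right) = - 115 \left(-10 + 211\right) = \left(-115\right) 201 = -23115$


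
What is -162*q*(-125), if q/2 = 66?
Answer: 2673000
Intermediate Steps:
q = 132 (q = 2*66 = 132)
-162*q*(-125) = -162*132*(-125) = -21384*(-125) = 2673000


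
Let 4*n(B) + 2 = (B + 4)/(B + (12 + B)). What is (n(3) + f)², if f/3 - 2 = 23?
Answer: 28847641/5184 ≈ 5564.7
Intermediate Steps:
f = 75 (f = 6 + 3*23 = 6 + 69 = 75)
n(B) = -½ + (4 + B)/(4*(12 + 2*B)) (n(B) = -½ + ((B + 4)/(B + (12 + B)))/4 = -½ + ((4 + B)/(12 + 2*B))/4 = -½ + (4 + B)/(4*(12 + 2*B)))
(n(3) + f)² = ((-20 - 3*3)/(8*(6 + 3)) + 75)² = ((⅛)*(-20 - 9)/9 + 75)² = ((⅛)*(⅑)*(-29) + 75)² = (-29/72 + 75)² = (5371/72)² = 28847641/5184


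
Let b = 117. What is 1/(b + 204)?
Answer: 1/321 ≈ 0.0031153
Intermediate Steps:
1/(b + 204) = 1/(117 + 204) = 1/321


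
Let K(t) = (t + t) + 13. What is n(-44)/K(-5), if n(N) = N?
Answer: -44/3 ≈ -14.667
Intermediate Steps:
K(t) = 13 + 2*t (K(t) = 2*t + 13 = 13 + 2*t)
n(-44)/K(-5) = -44/(13 + 2*(-5)) = -44/(13 - 10) = -44/3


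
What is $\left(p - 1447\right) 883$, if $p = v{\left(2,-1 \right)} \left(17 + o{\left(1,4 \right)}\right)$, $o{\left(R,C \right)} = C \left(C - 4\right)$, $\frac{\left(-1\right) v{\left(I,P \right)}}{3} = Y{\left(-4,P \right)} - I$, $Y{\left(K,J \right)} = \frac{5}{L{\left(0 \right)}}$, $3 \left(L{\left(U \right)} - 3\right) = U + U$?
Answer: $-1262690$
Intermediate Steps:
$L{\left(U \right)} = 3 + \frac{2 U}{3}$ ($L{\left(U \right)} = 3 + \frac{U + U}{3} = 3 + \frac{2 U}{3}$)
$Y{\left(K,J \right)} = \frac{5}{3}$ ($Y{\left(K,J \right)} = \frac{5}{3 + \frac{2}{3} \cdot 0} = \frac{5}{3 + 0} = \frac{5}{3}$)
$v{\left(I,P \right)} = -5 + 3 I$ ($v{\left(I,P \right)} = - 3 \left(\frac{5}{3} - I\right) = -5 + 3 I$)
$o{\left(R,C \right)} = C \left(-4 + C\right)$
$p = 17$ ($p = \left(-5 + 3 \cdot 2\right) \left(17 + 4 \left(-4 + 4\right)\right) = \left(-5 + 6\right) \left(17 + 4 \cdot 0\right) = 1 \left(17 + 0\right) = 1 \cdot 17 = 17$)
$\left(p - 1447\right) 883 = \left(17 - 1447\right) 883 = \left(-1430\right) 883 = -1262690$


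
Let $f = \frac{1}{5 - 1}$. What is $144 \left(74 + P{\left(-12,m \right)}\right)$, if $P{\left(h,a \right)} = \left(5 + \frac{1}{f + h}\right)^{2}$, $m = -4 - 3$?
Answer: $\frac{31223088}{2209} \approx 14134.0$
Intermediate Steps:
$f = \frac{1}{4} \approx 0.25$
$m = -7$ ($m = -4 - 3 = -7$)
$P{\left(h,a \right)} = \left(5 + \frac{1}{\frac{1}{4} + h}\right)^{2}$
$144 \left(74 + P{\left(-12,m \right)}\right) = 144 \left(74 + \frac{\left(9 + 20 \left(-12\right)\right)^{2}}{\left(1 + 4 \left(-12\right)\right)^{2}}\right) = 144 \left(74 + \frac{\left(9 - 240\right)^{2}}{\left(1 - 48\right)^{2}}\right) = 144 \left(74 + \frac{\left(-231\right)^{2}}{2209}\right) = 144 \left(74 + \frac{1}{2209} \cdot 53361\right) = 144 \left(74 + \frac{53361}{2209}\right) = 144 \cdot \frac{216827}{2209} = \frac{31223088}{2209}$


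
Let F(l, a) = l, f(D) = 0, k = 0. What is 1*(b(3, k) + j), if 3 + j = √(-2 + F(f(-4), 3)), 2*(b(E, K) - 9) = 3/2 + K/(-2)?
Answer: 27/4 + I*√2 ≈ 6.75 + 1.4142*I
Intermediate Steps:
b(E, K) = 39/4 - K/4 (b(E, K) = 9 + (3/2 + K/(-2))/2 = 9 + (3*(½) + K*(-½))/2 = 9 + (3/2 - K/2)/2 = 9 + (¾ - K/4) = 39/4 - K/4)
j = -3 + I*√2 (j = -3 + √(-2 + 0) = -3 + √(-2) = -3 + I*√2 ≈ -3.0 + 1.4142*I)
1*(b(3, k) + j) = 1*((39/4 - ¼*0) + (-3 + I*√2)) = 1*((39/4 + 0) + (-3 + I*√2)) = 1*(39/4 + (-3 + I*√2)) = 1*(27/4 + I*√2) = 27/4 + I*√2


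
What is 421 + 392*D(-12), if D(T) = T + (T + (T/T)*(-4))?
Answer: -10555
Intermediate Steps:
D(T) = -4 + 2*T (D(T) = T + (T + 1*(-4)) = T + (T - 4) = T + (-4 + T) = -4 + 2*T)
421 + 392*D(-12) = 421 + 392*(-4 + 2*(-12)) = 421 + 392*(-4 - 24) = 421 + 392*(-28) = 421 - 10976 = -10555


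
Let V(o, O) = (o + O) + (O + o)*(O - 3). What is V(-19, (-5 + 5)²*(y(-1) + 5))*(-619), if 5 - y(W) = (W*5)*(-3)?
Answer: -23522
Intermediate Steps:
y(W) = 5 + 15*W (y(W) = 5 - W*5*(-3) = 5 - 5*W*(-3) = 5 - (-15)*W = 5 + 15*W)
V(o, O) = O + o + (-3 + O)*(O + o) (V(o, O) = (O + o) + (O + o)*(-3 + O) = (O + o) + (-3 + O)*(O + o) = O + o + (-3 + O)*(O + o))
V(-19, (-5 + 5)²*(y(-1) + 5))*(-619) = (((-5 + 5)²*((5 + 15*(-1)) + 5))² - 2*(-5 + 5)²*((5 + 15*(-1)) + 5) - 2*(-19) + ((-5 + 5)²*((5 + 15*(-1)) + 5))*(-19))*(-619) = ((0²*((5 - 15) + 5))² - 2*0²*((5 - 15) + 5) + 38 + (0²*((5 - 15) + 5))*(-19))*(-619) = ((0*(-10 + 5))² - 0*(-10 + 5) + 38 + (0*(-10 + 5))*(-19))*(-619) = ((0*(-5))² - 0*(-5) + 38 + (0*(-5))*(-19))*(-619) = (0² - 2*0 + 38 + 0*(-19))*(-619) = (0 + 0 + 38 + 0)*(-619) = 38*(-619) = -23522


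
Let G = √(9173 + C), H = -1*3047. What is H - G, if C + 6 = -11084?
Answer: -3047 - 3*I*√213 ≈ -3047.0 - 43.784*I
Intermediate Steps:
C = -11090 (C = -6 - 11084 = -11090)
H = -3047
G = 3*I*√213 (G = √(9173 - 11090) = √(-1917) = 3*I*√213 ≈ 43.784*I)
H - G = -3047 - 3*I*√213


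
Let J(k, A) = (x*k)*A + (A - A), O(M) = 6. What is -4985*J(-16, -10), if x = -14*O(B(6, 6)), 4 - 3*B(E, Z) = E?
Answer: 66998400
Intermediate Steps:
B(E, Z) = 4/3 - E/3
x = -84 (x = -14*6 = -84)
J(k, A) = -84*A*k (J(k, A) = (-84*k)*A + (A - A) = -84*A*k + 0 = -84*A*k)
-4985*J(-16, -10) = -(-418740)*(-10)*(-16) = -4985*(-13440) = 66998400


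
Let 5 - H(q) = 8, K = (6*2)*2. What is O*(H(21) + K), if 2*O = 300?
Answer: 3150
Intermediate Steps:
K = 24 (K = 12*2 = 24)
O = 150 (O = (½)*300 = 150)
H(q) = -3 (H(q) = 5 - 1*8 = 5 - 8 = -3)
O*(H(21) + K) = 150*(-3 + 24) = 150*21 = 3150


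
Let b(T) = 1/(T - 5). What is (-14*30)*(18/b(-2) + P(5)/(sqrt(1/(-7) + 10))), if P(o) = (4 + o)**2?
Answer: 52920 - 11340*sqrt(483)/23 ≈ 42084.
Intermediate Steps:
b(T) = 1/(-5 + T)
(-14*30)*(18/b(-2) + P(5)/(sqrt(1/(-7) + 10))) = (-14*30)*(18/(1/(-5 - 2)) + (4 + 5)**2/(sqrt(1/(-7) + 10))) = -420*(18/(1/(-7)) + 9**2/(sqrt(-1/7 + 10))) = -420*(18/(-1/7) + 81/(sqrt(69/7))) = -420*(18*(-7) + 81/((sqrt(483)/7))) = -420*(-126 + 81*(sqrt(483)/69)) = -420*(-126 + 27*sqrt(483)/23) = 52920 - 11340*sqrt(483)/23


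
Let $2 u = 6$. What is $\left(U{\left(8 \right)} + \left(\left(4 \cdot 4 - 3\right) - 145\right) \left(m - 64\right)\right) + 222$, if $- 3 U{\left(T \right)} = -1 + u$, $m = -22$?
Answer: $\frac{34720}{3} \approx 11573.0$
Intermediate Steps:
$u = 3$ ($u = \frac{1}{2} \cdot 6 = 3$)
$U{\left(T \right)} = - \frac{2}{3}$ ($U{\left(T \right)} = - \frac{-1 + 3}{3} = \left(- \frac{1}{3}\right) 2 = - \frac{2}{3}$)
$\left(U{\left(8 \right)} + \left(\left(4 \cdot 4 - 3\right) - 145\right) \left(m - 64\right)\right) + 222 = \left(- \frac{2}{3} + \left(\left(4 \cdot 4 - 3\right) - 145\right) \left(-22 - 64\right)\right) + 222 = \left(- \frac{2}{3} + \left(\left(16 - 3\right) - 145\right) \left(-86\right)\right) + 222 = \left(- \frac{2}{3} + \left(13 - 145\right) \left(-86\right)\right) + 222 = \left(- \frac{2}{3} - -11352\right) + 222 = \left(- \frac{2}{3} + 11352\right) + 222 = \frac{34054}{3} + 222 = \frac{34720}{3}$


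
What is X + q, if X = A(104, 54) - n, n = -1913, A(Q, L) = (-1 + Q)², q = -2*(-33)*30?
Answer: 14502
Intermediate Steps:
q = 1980 (q = 66*30 = 1980)
X = 12522 (X = (-1 + 104)² - 1*(-1913) = 103² + 1913 = 10609 + 1913 = 12522)
X + q = 12522 + 1980 = 14502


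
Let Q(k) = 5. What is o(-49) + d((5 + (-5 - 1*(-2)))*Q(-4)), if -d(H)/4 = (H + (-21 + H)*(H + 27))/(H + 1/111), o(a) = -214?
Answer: -61486/1111 ≈ -55.343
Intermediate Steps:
d(H) = -4*(H + (-21 + H)*(27 + H))/(1/111 + H) (d(H) = -4*(H + (-21 + H)*(H + 27))/(H + 1/111) = -4*(H + (-21 + H)*(27 + H))/(H + 1/111) = -4*(H + (-21 + H)*(27 + H))/(1/111 + H))
o(-49) + d((5 + (-5 - 1*(-2)))*Q(-4)) = -214 + 444*(567 - ((5 + (-5 - 1*(-2)))*5)² - 7*(5 + (-5 - 1*(-2)))*5)/(1 + 111*((5 + (-5 - 1*(-2)))*5)) = -214 + 444*(567 - ((5 + (-5 + 2))*5)² - 7*(5 + (-5 + 2))*5)/(1 + 111*((5 + (-5 + 2))*5)) = -214 + 444*(567 - ((5 - 3)*5)² - 7*(5 - 3)*5)/(1 + 111*((5 - 3)*5)) = -214 + 444*(567 - (2*5)² - 14*5)/(1 + 111*(2*5)) = -214 + 444*(567 - 1*10² - 7*10)/(1 + 111*10) = -214 + 444*(567 - 1*100 - 70)/(1 + 1110) = -214 + 444*(567 - 100 - 70)/1111 = -214 + 444*(1/1111)*397 = -214 + 176268/1111 = -61486/1111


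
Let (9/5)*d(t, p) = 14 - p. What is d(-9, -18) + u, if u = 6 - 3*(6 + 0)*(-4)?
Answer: 862/9 ≈ 95.778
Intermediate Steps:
d(t, p) = 70/9 - 5*p/9 (d(t, p) = 5*(14 - p)/9 = 70/9 - 5*p/9)
u = 78 (u = 6 - 18*(-4) = 6 - 3*(-24) = 6 + 72 = 78)
d(-9, -18) + u = (70/9 - 5/9*(-18)) + 78 = (70/9 + 10) + 78 = 160/9 + 78 = 862/9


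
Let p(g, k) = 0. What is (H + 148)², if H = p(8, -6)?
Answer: 21904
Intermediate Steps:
H = 0
(H + 148)² = (0 + 148)² = 148² = 21904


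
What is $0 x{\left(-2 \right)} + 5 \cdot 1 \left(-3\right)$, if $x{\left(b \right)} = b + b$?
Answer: $-15$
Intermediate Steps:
$x{\left(b \right)} = 2 b$
$0 x{\left(-2 \right)} + 5 \cdot 1 \left(-3\right) = 0 \cdot 2 \left(-2\right) + 5 \cdot 1 \left(-3\right) = 0 \left(-4\right) + 5 \left(-3\right) = 0 - 15 = -15$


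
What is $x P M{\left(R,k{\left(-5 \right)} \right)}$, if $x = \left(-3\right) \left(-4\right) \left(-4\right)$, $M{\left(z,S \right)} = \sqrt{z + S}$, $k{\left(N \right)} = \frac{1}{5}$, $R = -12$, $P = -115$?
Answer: $1104 i \sqrt{295} \approx 18962.0 i$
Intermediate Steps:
$k{\left(N \right)} = \frac{1}{5}$
$M{\left(z,S \right)} = \sqrt{S + z}$
$x = -48$ ($x = 12 \left(-4\right) = -48$)
$x P M{\left(R,k{\left(-5 \right)} \right)} = \left(-48\right) \left(-115\right) \sqrt{\frac{1}{5} - 12} = 5520 \sqrt{- \frac{59}{5}} = 5520 \frac{i \sqrt{295}}{5} = 1104 i \sqrt{295}$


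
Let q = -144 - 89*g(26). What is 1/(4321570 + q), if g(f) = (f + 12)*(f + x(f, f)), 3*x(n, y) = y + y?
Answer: 3/12524618 ≈ 2.3953e-7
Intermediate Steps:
x(n, y) = 2*y/3 (x(n, y) = (y + y)/3 = (2*y)/3 = 2*y/3)
g(f) = 5*f*(12 + f)/3 (g(f) = (f + 12)*(f + 2*f/3) = (12 + f)*(5*f/3) = 5*f*(12 + f)/3)
q = -440092/3 (q = -144 - 445*26*(12 + 26)/3 = -144 - 445*26*38/3 = -144 - 89*4940/3 = -144 - 439660/3 = -440092/3 ≈ -1.4670e+5)
1/(4321570 + q) = 1/(4321570 - 440092/3) = 1/(12524618/3) = 3/12524618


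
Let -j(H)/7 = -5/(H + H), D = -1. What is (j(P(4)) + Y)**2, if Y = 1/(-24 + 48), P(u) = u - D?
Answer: 7225/576 ≈ 12.543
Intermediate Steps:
P(u) = 1 + u (P(u) = u - 1*(-1) = u + 1 = 1 + u)
j(H) = 35/(2*H) (j(H) = -7*(-5)/(H + H) = -7*(-5)/(2*H) = -7*1/(2*H)*(-5) = -(-35)/(2*H) = 35/(2*H))
Y = 1/24 ≈ 0.041667
(j(P(4)) + Y)**2 = (35/(2*(1 + 4)) + 1/24)**2 = ((35/2)/5 + 1/24)**2 = ((35/2)*(1/5) + 1/24)**2 = (7/2 + 1/24)**2 = (85/24)**2 = 7225/576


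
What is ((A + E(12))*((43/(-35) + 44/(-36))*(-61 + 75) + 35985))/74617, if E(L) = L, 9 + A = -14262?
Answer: -7689313093/1119255 ≈ -6870.0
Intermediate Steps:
A = -14271 (A = -9 - 14262 = -14271)
((A + E(12))*((43/(-35) + 44/(-36))*(-61 + 75) + 35985))/74617 = ((-14271 + 12)*((43/(-35) + 44/(-36))*(-61 + 75) + 35985))/74617 = -14259*((43*(-1/35) + 44*(-1/36))*14 + 35985)*(1/74617) = -14259*((-43/35 - 11/9)*14 + 35985)*(1/74617) = -14259*(-772/315*14 + 35985)*(1/74617) = -14259*(-1544/45 + 35985)*(1/74617) = -14259*1617781/45*(1/74617) = -7689313093/15*1/74617 = -7689313093/1119255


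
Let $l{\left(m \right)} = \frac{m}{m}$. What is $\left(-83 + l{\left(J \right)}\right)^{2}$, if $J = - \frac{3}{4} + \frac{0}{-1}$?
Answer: $6724$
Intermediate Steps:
$J = - \frac{3}{4}$ ($J = \left(-3\right) \frac{1}{4} + 0 \left(-1\right) = - \frac{3}{4} + 0 = - \frac{3}{4} \approx -0.75$)
$l{\left(m \right)} = 1$
$\left(-83 + l{\left(J \right)}\right)^{2} = \left(-83 + 1\right)^{2} = \left(-82\right)^{2} = 6724$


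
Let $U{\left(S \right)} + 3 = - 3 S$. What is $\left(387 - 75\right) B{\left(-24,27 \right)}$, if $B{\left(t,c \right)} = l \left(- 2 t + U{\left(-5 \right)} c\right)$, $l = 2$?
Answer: $232128$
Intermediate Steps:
$U{\left(S \right)} = -3 - 3 S$
$B{\left(t,c \right)} = - 4 t + 24 c$ ($B{\left(t,c \right)} = 2 \left(- 2 t + \left(-3 - -15\right) c\right) = 2 \left(- 2 t + \left(-3 + 15\right) c\right) = 2 \left(- 2 t + 12 c\right) = - 4 t + 24 c$)
$\left(387 - 75\right) B{\left(-24,27 \right)} = \left(387 - 75\right) \left(\left(-4\right) \left(-24\right) + 24 \cdot 27\right) = 312 \left(96 + 648\right) = 312 \cdot 744 = 232128$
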